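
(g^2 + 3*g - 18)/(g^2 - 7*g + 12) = (g + 6)/(g - 4)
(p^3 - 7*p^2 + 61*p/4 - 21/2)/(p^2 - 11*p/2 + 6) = (p^2 - 11*p/2 + 7)/(p - 4)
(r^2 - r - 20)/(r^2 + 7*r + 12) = (r - 5)/(r + 3)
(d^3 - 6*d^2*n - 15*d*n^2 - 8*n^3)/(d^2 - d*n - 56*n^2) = (d^2 + 2*d*n + n^2)/(d + 7*n)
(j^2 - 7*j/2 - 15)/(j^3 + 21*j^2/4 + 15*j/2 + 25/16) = 8*(j - 6)/(8*j^2 + 22*j + 5)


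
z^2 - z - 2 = (z - 2)*(z + 1)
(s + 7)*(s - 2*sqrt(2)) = s^2 - 2*sqrt(2)*s + 7*s - 14*sqrt(2)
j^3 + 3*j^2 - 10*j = j*(j - 2)*(j + 5)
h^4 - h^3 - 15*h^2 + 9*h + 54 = (h - 3)^2*(h + 2)*(h + 3)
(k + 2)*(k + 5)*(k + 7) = k^3 + 14*k^2 + 59*k + 70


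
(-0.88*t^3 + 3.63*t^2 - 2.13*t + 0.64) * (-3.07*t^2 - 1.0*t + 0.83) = 2.7016*t^5 - 10.2641*t^4 + 2.1787*t^3 + 3.1781*t^2 - 2.4079*t + 0.5312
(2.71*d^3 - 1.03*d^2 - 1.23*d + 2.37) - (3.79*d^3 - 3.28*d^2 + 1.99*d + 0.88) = -1.08*d^3 + 2.25*d^2 - 3.22*d + 1.49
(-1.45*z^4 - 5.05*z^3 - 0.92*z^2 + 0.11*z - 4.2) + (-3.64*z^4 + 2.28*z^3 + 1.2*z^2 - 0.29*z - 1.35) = -5.09*z^4 - 2.77*z^3 + 0.28*z^2 - 0.18*z - 5.55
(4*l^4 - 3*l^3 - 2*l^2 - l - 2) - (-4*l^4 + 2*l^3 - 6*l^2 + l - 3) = 8*l^4 - 5*l^3 + 4*l^2 - 2*l + 1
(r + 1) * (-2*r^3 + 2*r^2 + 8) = -2*r^4 + 2*r^2 + 8*r + 8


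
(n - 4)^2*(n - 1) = n^3 - 9*n^2 + 24*n - 16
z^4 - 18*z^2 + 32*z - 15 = (z - 3)*(z - 1)^2*(z + 5)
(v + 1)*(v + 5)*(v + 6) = v^3 + 12*v^2 + 41*v + 30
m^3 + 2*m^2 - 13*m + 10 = (m - 2)*(m - 1)*(m + 5)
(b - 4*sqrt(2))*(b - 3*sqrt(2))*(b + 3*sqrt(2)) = b^3 - 4*sqrt(2)*b^2 - 18*b + 72*sqrt(2)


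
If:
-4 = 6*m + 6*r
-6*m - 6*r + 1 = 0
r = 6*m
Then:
No Solution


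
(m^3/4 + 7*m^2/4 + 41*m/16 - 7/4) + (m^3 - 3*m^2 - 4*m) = 5*m^3/4 - 5*m^2/4 - 23*m/16 - 7/4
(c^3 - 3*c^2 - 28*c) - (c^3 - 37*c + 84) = -3*c^2 + 9*c - 84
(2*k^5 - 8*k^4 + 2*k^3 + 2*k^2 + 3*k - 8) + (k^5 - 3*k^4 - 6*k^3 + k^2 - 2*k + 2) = 3*k^5 - 11*k^4 - 4*k^3 + 3*k^2 + k - 6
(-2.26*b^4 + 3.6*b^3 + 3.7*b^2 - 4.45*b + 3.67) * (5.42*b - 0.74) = -12.2492*b^5 + 21.1844*b^4 + 17.39*b^3 - 26.857*b^2 + 23.1844*b - 2.7158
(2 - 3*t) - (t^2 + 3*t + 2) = -t^2 - 6*t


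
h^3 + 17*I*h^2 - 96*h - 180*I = (h + 5*I)*(h + 6*I)^2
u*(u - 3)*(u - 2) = u^3 - 5*u^2 + 6*u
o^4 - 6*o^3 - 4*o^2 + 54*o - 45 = (o - 5)*(o - 3)*(o - 1)*(o + 3)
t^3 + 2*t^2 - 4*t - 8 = (t - 2)*(t + 2)^2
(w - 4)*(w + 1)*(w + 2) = w^3 - w^2 - 10*w - 8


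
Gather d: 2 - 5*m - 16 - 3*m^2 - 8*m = -3*m^2 - 13*m - 14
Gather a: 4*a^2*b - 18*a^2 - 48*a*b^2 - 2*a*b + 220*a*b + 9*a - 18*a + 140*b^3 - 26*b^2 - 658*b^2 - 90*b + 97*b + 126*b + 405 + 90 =a^2*(4*b - 18) + a*(-48*b^2 + 218*b - 9) + 140*b^3 - 684*b^2 + 133*b + 495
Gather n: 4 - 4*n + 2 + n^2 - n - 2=n^2 - 5*n + 4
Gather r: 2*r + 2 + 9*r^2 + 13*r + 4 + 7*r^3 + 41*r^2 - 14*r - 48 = 7*r^3 + 50*r^2 + r - 42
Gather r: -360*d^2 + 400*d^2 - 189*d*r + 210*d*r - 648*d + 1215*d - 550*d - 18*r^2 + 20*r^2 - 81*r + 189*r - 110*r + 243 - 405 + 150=40*d^2 + 17*d + 2*r^2 + r*(21*d - 2) - 12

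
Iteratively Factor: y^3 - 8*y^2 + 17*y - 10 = (y - 5)*(y^2 - 3*y + 2) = (y - 5)*(y - 2)*(y - 1)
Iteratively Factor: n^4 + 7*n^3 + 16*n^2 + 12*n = (n)*(n^3 + 7*n^2 + 16*n + 12) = n*(n + 2)*(n^2 + 5*n + 6) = n*(n + 2)^2*(n + 3)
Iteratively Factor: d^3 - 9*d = (d + 3)*(d^2 - 3*d) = (d - 3)*(d + 3)*(d)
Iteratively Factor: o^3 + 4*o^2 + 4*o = (o)*(o^2 + 4*o + 4) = o*(o + 2)*(o + 2)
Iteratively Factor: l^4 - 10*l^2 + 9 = (l - 3)*(l^3 + 3*l^2 - l - 3) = (l - 3)*(l + 3)*(l^2 - 1) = (l - 3)*(l + 1)*(l + 3)*(l - 1)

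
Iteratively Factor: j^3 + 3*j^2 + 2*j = (j + 2)*(j^2 + j) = (j + 1)*(j + 2)*(j)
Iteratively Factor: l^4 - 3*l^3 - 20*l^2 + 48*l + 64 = (l + 1)*(l^3 - 4*l^2 - 16*l + 64) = (l - 4)*(l + 1)*(l^2 - 16) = (l - 4)*(l + 1)*(l + 4)*(l - 4)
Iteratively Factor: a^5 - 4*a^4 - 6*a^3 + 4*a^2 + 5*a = (a + 1)*(a^4 - 5*a^3 - a^2 + 5*a) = (a - 1)*(a + 1)*(a^3 - 4*a^2 - 5*a) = (a - 1)*(a + 1)^2*(a^2 - 5*a) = a*(a - 1)*(a + 1)^2*(a - 5)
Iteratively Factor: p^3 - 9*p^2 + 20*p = (p)*(p^2 - 9*p + 20) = p*(p - 5)*(p - 4)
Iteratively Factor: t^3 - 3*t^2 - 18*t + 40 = (t - 5)*(t^2 + 2*t - 8) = (t - 5)*(t + 4)*(t - 2)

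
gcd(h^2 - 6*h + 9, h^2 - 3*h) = h - 3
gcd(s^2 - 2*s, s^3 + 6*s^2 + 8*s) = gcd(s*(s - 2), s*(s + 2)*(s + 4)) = s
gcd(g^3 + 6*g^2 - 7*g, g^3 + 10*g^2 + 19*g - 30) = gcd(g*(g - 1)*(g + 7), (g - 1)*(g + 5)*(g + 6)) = g - 1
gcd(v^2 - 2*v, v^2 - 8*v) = v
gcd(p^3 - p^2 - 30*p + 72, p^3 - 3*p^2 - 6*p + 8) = p - 4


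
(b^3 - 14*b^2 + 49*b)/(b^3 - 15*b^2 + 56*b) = (b - 7)/(b - 8)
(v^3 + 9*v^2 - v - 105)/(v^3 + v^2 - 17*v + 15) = (v + 7)/(v - 1)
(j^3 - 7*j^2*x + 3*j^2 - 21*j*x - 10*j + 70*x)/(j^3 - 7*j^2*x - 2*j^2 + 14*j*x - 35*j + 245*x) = (j - 2)/(j - 7)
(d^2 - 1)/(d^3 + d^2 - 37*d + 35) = (d + 1)/(d^2 + 2*d - 35)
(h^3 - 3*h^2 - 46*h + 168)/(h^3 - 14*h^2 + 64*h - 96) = (h + 7)/(h - 4)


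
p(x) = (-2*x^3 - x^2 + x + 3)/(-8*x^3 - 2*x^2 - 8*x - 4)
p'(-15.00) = 0.00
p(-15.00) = 0.24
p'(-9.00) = 0.00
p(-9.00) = 0.24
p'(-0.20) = 3.40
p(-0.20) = -1.15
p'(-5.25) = -0.01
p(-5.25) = 0.23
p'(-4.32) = -0.01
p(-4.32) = 0.22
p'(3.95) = 0.01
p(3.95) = 0.24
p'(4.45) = 0.01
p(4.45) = 0.24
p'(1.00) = 0.39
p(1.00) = -0.05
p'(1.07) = 0.36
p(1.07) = -0.02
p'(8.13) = 0.00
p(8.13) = 0.25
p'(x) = (-6*x^2 - 2*x + 1)/(-8*x^3 - 2*x^2 - 8*x - 4) + (24*x^2 + 4*x + 8)*(-2*x^3 - x^2 + x + 3)/(-8*x^3 - 2*x^2 - 8*x - 4)^2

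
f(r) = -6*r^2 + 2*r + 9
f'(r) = 2 - 12*r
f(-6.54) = -260.71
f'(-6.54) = 80.48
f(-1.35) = -4.64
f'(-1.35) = 18.20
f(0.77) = 6.98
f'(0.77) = -7.24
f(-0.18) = 8.45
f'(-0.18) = 4.16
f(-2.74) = -41.53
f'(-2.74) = 34.88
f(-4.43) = -117.61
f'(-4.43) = 55.16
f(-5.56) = -187.60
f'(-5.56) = 68.72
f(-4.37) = -114.32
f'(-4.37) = 54.44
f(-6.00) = -219.00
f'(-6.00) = 74.00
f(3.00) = -39.00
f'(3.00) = -34.00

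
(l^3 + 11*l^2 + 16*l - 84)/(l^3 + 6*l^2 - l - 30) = (l^2 + 13*l + 42)/(l^2 + 8*l + 15)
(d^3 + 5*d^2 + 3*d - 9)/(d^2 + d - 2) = (d^2 + 6*d + 9)/(d + 2)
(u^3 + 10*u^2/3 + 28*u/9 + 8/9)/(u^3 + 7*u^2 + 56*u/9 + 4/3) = (3*u^2 + 8*u + 4)/(3*u^2 + 19*u + 6)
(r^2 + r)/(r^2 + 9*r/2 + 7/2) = 2*r/(2*r + 7)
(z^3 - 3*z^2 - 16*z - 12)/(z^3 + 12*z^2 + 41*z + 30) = (z^2 - 4*z - 12)/(z^2 + 11*z + 30)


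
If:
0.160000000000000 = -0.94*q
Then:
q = -0.17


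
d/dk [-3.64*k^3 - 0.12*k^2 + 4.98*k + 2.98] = -10.92*k^2 - 0.24*k + 4.98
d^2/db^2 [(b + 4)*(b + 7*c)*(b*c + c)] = 2*c*(3*b + 7*c + 5)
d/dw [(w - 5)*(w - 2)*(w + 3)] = 3*w^2 - 8*w - 11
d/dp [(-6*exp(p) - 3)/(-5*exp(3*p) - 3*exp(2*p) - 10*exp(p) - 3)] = 3*(-(2*exp(p) + 1)*(15*exp(2*p) + 6*exp(p) + 10) + 10*exp(3*p) + 6*exp(2*p) + 20*exp(p) + 6)*exp(p)/(5*exp(3*p) + 3*exp(2*p) + 10*exp(p) + 3)^2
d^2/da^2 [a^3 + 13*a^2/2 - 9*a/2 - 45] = 6*a + 13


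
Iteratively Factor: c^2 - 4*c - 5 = (c - 5)*(c + 1)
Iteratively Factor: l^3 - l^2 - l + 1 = (l - 1)*(l^2 - 1) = (l - 1)*(l + 1)*(l - 1)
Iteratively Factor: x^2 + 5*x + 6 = (x + 2)*(x + 3)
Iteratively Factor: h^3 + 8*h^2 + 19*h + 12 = (h + 4)*(h^2 + 4*h + 3) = (h + 1)*(h + 4)*(h + 3)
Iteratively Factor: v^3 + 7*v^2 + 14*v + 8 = (v + 1)*(v^2 + 6*v + 8) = (v + 1)*(v + 2)*(v + 4)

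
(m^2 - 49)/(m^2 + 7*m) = (m - 7)/m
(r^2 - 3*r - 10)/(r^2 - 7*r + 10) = (r + 2)/(r - 2)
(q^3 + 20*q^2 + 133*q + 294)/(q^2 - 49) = (q^2 + 13*q + 42)/(q - 7)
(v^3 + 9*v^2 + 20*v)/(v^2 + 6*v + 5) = v*(v + 4)/(v + 1)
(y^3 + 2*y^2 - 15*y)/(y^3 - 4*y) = (y^2 + 2*y - 15)/(y^2 - 4)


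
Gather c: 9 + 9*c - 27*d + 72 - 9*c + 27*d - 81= 0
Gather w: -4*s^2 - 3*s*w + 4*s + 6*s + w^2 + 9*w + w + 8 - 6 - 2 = -4*s^2 + 10*s + w^2 + w*(10 - 3*s)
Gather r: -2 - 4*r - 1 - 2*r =-6*r - 3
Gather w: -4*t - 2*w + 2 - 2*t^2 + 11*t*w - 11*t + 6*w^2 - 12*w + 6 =-2*t^2 - 15*t + 6*w^2 + w*(11*t - 14) + 8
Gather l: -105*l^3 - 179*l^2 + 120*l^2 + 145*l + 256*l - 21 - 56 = -105*l^3 - 59*l^2 + 401*l - 77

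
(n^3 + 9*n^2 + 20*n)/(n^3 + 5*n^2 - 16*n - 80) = n/(n - 4)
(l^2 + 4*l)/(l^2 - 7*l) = (l + 4)/(l - 7)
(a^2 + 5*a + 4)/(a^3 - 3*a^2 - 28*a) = (a + 1)/(a*(a - 7))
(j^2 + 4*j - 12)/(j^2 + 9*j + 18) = (j - 2)/(j + 3)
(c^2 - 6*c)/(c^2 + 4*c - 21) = c*(c - 6)/(c^2 + 4*c - 21)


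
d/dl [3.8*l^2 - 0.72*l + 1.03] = 7.6*l - 0.72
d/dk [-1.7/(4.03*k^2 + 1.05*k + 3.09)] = (13.702*k + 1.785)/(4.03*k^2 + 1.05*k + 3.09)^2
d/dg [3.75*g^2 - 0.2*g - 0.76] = 7.5*g - 0.2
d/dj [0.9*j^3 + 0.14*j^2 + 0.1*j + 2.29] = 2.7*j^2 + 0.28*j + 0.1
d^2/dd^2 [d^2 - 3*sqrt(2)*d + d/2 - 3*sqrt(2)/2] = 2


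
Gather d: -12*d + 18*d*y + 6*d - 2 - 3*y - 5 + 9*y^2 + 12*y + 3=d*(18*y - 6) + 9*y^2 + 9*y - 4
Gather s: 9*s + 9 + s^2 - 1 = s^2 + 9*s + 8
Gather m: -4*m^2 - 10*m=-4*m^2 - 10*m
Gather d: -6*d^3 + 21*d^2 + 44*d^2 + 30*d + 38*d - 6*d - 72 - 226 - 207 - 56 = -6*d^3 + 65*d^2 + 62*d - 561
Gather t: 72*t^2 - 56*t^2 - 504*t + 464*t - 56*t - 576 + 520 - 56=16*t^2 - 96*t - 112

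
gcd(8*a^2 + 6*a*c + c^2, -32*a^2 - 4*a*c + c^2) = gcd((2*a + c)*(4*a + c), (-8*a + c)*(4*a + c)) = 4*a + c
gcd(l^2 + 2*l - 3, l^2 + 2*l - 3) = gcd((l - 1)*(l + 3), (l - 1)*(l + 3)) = l^2 + 2*l - 3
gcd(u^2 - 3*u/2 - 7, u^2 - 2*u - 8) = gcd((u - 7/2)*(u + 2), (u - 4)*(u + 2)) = u + 2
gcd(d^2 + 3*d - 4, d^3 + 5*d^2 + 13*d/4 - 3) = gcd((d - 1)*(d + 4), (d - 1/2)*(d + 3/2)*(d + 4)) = d + 4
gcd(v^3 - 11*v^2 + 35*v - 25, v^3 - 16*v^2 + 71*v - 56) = v - 1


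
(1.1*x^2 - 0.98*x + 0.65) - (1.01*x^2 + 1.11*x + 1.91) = 0.0900000000000001*x^2 - 2.09*x - 1.26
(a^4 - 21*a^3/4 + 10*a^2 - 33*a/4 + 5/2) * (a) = a^5 - 21*a^4/4 + 10*a^3 - 33*a^2/4 + 5*a/2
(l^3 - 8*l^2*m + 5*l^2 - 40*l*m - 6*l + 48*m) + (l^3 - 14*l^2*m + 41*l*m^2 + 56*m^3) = 2*l^3 - 22*l^2*m + 5*l^2 + 41*l*m^2 - 40*l*m - 6*l + 56*m^3 + 48*m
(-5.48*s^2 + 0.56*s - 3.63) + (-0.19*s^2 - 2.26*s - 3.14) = -5.67*s^2 - 1.7*s - 6.77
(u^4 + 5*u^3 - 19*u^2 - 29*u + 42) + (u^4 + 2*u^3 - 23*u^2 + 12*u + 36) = 2*u^4 + 7*u^3 - 42*u^2 - 17*u + 78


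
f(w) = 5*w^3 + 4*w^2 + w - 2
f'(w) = 15*w^2 + 8*w + 1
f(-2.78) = -81.29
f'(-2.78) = 94.69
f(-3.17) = -124.25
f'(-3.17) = 126.37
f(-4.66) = -425.77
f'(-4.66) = 289.45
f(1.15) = 12.04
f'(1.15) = 30.04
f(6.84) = 1792.05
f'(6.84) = 757.50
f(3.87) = 351.58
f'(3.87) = 256.61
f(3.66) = 300.38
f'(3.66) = 231.21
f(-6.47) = -1195.23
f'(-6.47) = 577.15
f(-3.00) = -104.00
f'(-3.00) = 112.00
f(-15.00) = -15992.00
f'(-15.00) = 3256.00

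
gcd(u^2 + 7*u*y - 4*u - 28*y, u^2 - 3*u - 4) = u - 4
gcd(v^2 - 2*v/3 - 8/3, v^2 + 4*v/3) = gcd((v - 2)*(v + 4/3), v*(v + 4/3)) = v + 4/3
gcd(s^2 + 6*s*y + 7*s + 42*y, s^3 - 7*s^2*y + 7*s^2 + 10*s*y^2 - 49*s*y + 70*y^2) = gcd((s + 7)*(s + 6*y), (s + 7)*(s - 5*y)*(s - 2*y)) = s + 7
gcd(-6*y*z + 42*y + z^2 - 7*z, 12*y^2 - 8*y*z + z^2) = 6*y - z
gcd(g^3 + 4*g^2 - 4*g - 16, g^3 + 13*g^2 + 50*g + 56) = g^2 + 6*g + 8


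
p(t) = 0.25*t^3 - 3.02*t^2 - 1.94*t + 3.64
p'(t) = 0.75*t^2 - 6.04*t - 1.94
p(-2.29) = -10.76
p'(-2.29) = 15.82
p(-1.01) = 2.26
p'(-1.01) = 4.93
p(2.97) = -22.21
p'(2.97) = -13.26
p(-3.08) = -26.34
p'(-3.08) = 23.78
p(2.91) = -21.42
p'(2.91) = -13.17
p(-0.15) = 3.86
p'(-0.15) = -1.02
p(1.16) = -2.28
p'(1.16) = -7.94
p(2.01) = -10.43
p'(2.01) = -11.05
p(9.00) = -76.19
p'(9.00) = 4.45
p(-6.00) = -147.44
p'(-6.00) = 61.30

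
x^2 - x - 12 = (x - 4)*(x + 3)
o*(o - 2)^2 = o^3 - 4*o^2 + 4*o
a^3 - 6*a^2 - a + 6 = (a - 6)*(a - 1)*(a + 1)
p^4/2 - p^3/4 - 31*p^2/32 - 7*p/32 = p*(p/2 + 1/2)*(p - 7/4)*(p + 1/4)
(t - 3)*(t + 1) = t^2 - 2*t - 3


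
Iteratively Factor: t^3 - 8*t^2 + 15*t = (t - 5)*(t^2 - 3*t) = t*(t - 5)*(t - 3)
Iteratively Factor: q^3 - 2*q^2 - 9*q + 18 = (q + 3)*(q^2 - 5*q + 6) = (q - 2)*(q + 3)*(q - 3)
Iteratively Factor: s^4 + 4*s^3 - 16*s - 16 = (s - 2)*(s^3 + 6*s^2 + 12*s + 8) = (s - 2)*(s + 2)*(s^2 + 4*s + 4) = (s - 2)*(s + 2)^2*(s + 2)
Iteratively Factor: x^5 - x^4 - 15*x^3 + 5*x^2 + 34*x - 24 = (x - 1)*(x^4 - 15*x^2 - 10*x + 24) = (x - 1)*(x + 2)*(x^3 - 2*x^2 - 11*x + 12) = (x - 1)^2*(x + 2)*(x^2 - x - 12) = (x - 1)^2*(x + 2)*(x + 3)*(x - 4)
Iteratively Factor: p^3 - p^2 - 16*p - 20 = (p - 5)*(p^2 + 4*p + 4) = (p - 5)*(p + 2)*(p + 2)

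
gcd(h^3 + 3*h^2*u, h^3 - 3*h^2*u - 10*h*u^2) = h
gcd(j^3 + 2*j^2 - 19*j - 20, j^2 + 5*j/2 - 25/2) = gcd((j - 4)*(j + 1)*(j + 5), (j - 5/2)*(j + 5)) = j + 5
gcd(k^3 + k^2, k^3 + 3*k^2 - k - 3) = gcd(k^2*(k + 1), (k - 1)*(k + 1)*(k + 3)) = k + 1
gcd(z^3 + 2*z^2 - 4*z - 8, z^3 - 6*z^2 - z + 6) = 1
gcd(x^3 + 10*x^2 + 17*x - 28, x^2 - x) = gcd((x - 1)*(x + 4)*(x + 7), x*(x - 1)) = x - 1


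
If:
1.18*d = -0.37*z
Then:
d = -0.313559322033898*z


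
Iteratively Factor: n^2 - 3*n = (n - 3)*(n)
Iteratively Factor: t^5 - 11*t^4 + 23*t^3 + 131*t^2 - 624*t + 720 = (t - 3)*(t^4 - 8*t^3 - t^2 + 128*t - 240) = (t - 3)^2*(t^3 - 5*t^2 - 16*t + 80) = (t - 5)*(t - 3)^2*(t^2 - 16) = (t - 5)*(t - 4)*(t - 3)^2*(t + 4)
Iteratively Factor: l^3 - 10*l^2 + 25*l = (l - 5)*(l^2 - 5*l) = l*(l - 5)*(l - 5)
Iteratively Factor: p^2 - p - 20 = (p + 4)*(p - 5)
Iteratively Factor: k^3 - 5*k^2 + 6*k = (k - 3)*(k^2 - 2*k) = k*(k - 3)*(k - 2)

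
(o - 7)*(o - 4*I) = o^2 - 7*o - 4*I*o + 28*I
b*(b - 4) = b^2 - 4*b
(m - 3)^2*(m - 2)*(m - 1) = m^4 - 9*m^3 + 29*m^2 - 39*m + 18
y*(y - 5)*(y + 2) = y^3 - 3*y^2 - 10*y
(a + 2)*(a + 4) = a^2 + 6*a + 8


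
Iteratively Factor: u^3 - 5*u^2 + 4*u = (u)*(u^2 - 5*u + 4) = u*(u - 4)*(u - 1)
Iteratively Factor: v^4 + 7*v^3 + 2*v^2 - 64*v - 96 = (v + 4)*(v^3 + 3*v^2 - 10*v - 24) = (v + 4)^2*(v^2 - v - 6) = (v - 3)*(v + 4)^2*(v + 2)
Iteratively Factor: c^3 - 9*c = (c)*(c^2 - 9) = c*(c - 3)*(c + 3)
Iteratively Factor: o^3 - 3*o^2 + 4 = (o - 2)*(o^2 - o - 2) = (o - 2)^2*(o + 1)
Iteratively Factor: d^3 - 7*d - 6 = (d + 2)*(d^2 - 2*d - 3) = (d + 1)*(d + 2)*(d - 3)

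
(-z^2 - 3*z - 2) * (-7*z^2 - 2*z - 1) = 7*z^4 + 23*z^3 + 21*z^2 + 7*z + 2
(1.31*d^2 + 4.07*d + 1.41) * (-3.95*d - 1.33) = -5.1745*d^3 - 17.8188*d^2 - 10.9826*d - 1.8753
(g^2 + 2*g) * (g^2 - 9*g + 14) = g^4 - 7*g^3 - 4*g^2 + 28*g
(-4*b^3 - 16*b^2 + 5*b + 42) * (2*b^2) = -8*b^5 - 32*b^4 + 10*b^3 + 84*b^2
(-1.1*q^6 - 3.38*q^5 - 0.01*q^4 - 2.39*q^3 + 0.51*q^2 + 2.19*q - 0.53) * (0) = 0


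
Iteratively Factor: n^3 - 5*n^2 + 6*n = (n - 3)*(n^2 - 2*n) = (n - 3)*(n - 2)*(n)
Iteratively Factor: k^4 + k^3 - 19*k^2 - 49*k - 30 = (k - 5)*(k^3 + 6*k^2 + 11*k + 6) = (k - 5)*(k + 1)*(k^2 + 5*k + 6) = (k - 5)*(k + 1)*(k + 2)*(k + 3)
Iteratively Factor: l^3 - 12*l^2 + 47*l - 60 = (l - 4)*(l^2 - 8*l + 15) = (l - 5)*(l - 4)*(l - 3)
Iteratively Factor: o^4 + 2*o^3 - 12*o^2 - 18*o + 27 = (o - 1)*(o^3 + 3*o^2 - 9*o - 27) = (o - 1)*(o + 3)*(o^2 - 9) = (o - 3)*(o - 1)*(o + 3)*(o + 3)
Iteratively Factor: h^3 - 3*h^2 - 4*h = (h - 4)*(h^2 + h) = h*(h - 4)*(h + 1)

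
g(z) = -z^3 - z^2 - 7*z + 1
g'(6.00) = -127.00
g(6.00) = -293.00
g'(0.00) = -7.00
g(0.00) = 1.00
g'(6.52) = -147.57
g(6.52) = -364.32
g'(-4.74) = -64.92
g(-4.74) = 118.21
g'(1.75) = -19.69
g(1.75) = -19.67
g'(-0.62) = -6.91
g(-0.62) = 5.19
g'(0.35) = -8.07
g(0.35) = -1.62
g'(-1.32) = -9.59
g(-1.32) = 10.80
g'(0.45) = -8.51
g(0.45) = -2.44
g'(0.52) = -8.85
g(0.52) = -3.05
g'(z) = -3*z^2 - 2*z - 7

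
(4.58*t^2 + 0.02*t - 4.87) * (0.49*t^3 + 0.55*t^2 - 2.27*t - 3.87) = 2.2442*t^5 + 2.5288*t^4 - 12.7719*t^3 - 20.4485*t^2 + 10.9775*t + 18.8469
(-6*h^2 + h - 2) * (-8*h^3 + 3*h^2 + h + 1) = 48*h^5 - 26*h^4 + 13*h^3 - 11*h^2 - h - 2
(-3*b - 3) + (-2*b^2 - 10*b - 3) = -2*b^2 - 13*b - 6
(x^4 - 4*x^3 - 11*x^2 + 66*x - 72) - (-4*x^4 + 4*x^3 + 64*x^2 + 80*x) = 5*x^4 - 8*x^3 - 75*x^2 - 14*x - 72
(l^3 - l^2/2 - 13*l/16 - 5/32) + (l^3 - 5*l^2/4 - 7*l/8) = 2*l^3 - 7*l^2/4 - 27*l/16 - 5/32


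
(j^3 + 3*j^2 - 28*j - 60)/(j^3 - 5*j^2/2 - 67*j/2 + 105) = 2*(j + 2)/(2*j - 7)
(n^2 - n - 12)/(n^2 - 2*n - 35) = (-n^2 + n + 12)/(-n^2 + 2*n + 35)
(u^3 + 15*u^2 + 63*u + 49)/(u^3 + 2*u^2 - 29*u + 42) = (u^2 + 8*u + 7)/(u^2 - 5*u + 6)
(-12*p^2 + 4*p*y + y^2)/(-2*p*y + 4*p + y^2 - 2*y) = (6*p + y)/(y - 2)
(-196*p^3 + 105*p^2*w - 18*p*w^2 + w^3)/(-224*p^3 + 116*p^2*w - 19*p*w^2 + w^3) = (7*p - w)/(8*p - w)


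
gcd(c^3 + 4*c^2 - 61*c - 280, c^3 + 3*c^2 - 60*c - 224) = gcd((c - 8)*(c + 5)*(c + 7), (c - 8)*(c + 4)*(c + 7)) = c^2 - c - 56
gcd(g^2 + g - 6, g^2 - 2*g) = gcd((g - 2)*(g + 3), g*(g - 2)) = g - 2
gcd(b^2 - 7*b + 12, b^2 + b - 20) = b - 4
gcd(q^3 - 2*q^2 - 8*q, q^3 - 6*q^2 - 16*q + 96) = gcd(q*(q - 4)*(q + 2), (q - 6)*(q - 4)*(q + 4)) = q - 4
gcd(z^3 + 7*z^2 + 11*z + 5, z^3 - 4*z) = 1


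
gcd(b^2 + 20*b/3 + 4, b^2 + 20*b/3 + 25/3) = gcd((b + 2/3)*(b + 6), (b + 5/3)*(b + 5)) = 1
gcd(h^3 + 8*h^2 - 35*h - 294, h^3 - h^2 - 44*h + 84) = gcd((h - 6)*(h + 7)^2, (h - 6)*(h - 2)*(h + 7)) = h^2 + h - 42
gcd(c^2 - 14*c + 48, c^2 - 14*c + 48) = c^2 - 14*c + 48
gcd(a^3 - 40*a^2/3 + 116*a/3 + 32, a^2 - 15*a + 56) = a - 8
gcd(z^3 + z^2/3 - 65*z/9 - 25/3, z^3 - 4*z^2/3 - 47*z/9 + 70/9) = 1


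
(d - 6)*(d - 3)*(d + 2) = d^3 - 7*d^2 + 36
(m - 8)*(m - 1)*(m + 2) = m^3 - 7*m^2 - 10*m + 16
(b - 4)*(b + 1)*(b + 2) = b^3 - b^2 - 10*b - 8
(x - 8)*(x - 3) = x^2 - 11*x + 24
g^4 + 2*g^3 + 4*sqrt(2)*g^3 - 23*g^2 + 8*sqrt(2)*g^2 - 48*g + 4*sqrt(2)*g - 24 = (g + 1)^2*(g - 2*sqrt(2))*(g + 6*sqrt(2))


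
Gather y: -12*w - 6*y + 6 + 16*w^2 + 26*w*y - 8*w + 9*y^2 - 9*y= 16*w^2 - 20*w + 9*y^2 + y*(26*w - 15) + 6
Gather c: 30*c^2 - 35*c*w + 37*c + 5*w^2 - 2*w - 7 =30*c^2 + c*(37 - 35*w) + 5*w^2 - 2*w - 7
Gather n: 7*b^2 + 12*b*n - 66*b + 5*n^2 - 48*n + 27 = 7*b^2 - 66*b + 5*n^2 + n*(12*b - 48) + 27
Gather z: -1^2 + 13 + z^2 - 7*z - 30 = z^2 - 7*z - 18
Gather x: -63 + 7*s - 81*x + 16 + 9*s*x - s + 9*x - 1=6*s + x*(9*s - 72) - 48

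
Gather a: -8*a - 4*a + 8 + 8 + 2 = 18 - 12*a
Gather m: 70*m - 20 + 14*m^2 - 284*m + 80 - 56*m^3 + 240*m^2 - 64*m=-56*m^3 + 254*m^2 - 278*m + 60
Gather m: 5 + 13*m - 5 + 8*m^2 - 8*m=8*m^2 + 5*m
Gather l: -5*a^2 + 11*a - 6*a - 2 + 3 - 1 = -5*a^2 + 5*a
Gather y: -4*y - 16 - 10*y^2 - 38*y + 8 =-10*y^2 - 42*y - 8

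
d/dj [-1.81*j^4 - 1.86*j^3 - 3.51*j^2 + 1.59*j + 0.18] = -7.24*j^3 - 5.58*j^2 - 7.02*j + 1.59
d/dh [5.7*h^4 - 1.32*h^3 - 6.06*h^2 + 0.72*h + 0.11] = 22.8*h^3 - 3.96*h^2 - 12.12*h + 0.72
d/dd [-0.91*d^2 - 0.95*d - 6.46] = -1.82*d - 0.95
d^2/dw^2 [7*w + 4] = 0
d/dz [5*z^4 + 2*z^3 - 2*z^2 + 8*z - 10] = 20*z^3 + 6*z^2 - 4*z + 8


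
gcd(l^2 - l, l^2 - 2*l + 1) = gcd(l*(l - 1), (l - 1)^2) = l - 1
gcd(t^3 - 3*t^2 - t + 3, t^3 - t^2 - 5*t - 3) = t^2 - 2*t - 3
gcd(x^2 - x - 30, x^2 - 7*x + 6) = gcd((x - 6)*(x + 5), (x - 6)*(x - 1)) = x - 6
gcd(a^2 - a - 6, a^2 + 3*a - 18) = a - 3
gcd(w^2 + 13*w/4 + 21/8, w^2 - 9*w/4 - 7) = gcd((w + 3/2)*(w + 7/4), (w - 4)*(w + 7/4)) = w + 7/4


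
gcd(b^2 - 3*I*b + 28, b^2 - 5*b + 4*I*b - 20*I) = b + 4*I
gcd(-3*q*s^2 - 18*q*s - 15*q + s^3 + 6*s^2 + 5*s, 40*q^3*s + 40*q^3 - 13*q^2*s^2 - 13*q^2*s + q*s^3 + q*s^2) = s + 1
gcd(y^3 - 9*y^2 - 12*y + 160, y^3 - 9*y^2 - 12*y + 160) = y^3 - 9*y^2 - 12*y + 160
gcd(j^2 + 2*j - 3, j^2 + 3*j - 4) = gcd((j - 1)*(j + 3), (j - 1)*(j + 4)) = j - 1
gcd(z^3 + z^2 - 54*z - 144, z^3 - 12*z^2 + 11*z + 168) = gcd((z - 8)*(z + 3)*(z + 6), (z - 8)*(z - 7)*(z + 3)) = z^2 - 5*z - 24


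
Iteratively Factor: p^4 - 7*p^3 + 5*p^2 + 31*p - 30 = (p - 5)*(p^3 - 2*p^2 - 5*p + 6) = (p - 5)*(p + 2)*(p^2 - 4*p + 3) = (p - 5)*(p - 1)*(p + 2)*(p - 3)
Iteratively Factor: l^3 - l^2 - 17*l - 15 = (l - 5)*(l^2 + 4*l + 3) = (l - 5)*(l + 3)*(l + 1)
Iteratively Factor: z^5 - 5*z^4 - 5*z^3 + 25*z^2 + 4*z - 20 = (z + 1)*(z^4 - 6*z^3 + z^2 + 24*z - 20) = (z - 2)*(z + 1)*(z^3 - 4*z^2 - 7*z + 10) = (z - 2)*(z - 1)*(z + 1)*(z^2 - 3*z - 10) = (z - 2)*(z - 1)*(z + 1)*(z + 2)*(z - 5)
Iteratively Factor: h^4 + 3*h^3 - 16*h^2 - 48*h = (h - 4)*(h^3 + 7*h^2 + 12*h) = h*(h - 4)*(h^2 + 7*h + 12) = h*(h - 4)*(h + 3)*(h + 4)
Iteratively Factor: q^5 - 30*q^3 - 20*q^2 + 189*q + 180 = (q + 1)*(q^4 - q^3 - 29*q^2 + 9*q + 180) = (q + 1)*(q + 3)*(q^3 - 4*q^2 - 17*q + 60) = (q - 5)*(q + 1)*(q + 3)*(q^2 + q - 12) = (q - 5)*(q + 1)*(q + 3)*(q + 4)*(q - 3)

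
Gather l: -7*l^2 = -7*l^2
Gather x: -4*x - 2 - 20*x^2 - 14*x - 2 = -20*x^2 - 18*x - 4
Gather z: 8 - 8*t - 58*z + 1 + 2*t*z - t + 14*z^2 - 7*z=-9*t + 14*z^2 + z*(2*t - 65) + 9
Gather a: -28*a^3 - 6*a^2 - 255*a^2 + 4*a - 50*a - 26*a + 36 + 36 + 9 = -28*a^3 - 261*a^2 - 72*a + 81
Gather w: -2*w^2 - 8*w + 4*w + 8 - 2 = -2*w^2 - 4*w + 6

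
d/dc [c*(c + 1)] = 2*c + 1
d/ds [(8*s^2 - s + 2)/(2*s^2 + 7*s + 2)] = 2*(29*s^2 + 12*s - 8)/(4*s^4 + 28*s^3 + 57*s^2 + 28*s + 4)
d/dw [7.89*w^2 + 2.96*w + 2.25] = 15.78*w + 2.96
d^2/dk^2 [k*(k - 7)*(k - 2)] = 6*k - 18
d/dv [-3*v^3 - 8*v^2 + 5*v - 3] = -9*v^2 - 16*v + 5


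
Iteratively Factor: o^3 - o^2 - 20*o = (o)*(o^2 - o - 20) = o*(o - 5)*(o + 4)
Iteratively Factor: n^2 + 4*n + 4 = (n + 2)*(n + 2)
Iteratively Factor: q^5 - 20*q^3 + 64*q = (q - 4)*(q^4 + 4*q^3 - 4*q^2 - 16*q) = (q - 4)*(q + 4)*(q^3 - 4*q) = (q - 4)*(q + 2)*(q + 4)*(q^2 - 2*q) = (q - 4)*(q - 2)*(q + 2)*(q + 4)*(q)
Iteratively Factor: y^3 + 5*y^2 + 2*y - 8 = (y + 4)*(y^2 + y - 2) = (y + 2)*(y + 4)*(y - 1)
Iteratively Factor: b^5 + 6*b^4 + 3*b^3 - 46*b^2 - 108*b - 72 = (b + 2)*(b^4 + 4*b^3 - 5*b^2 - 36*b - 36) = (b + 2)*(b + 3)*(b^3 + b^2 - 8*b - 12) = (b + 2)^2*(b + 3)*(b^2 - b - 6) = (b + 2)^3*(b + 3)*(b - 3)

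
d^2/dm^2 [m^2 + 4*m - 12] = 2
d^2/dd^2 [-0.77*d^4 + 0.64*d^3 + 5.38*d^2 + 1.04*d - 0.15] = -9.24*d^2 + 3.84*d + 10.76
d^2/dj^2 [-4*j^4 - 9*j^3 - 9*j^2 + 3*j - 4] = -48*j^2 - 54*j - 18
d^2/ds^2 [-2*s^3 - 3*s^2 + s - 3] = -12*s - 6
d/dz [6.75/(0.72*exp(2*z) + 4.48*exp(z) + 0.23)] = (-9.72*exp(z) - 30.24)*exp(z)/(0.72*exp(2*z) + 4.48*exp(z) + 0.23)^2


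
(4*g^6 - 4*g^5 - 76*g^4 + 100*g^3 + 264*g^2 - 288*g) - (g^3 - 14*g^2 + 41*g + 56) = 4*g^6 - 4*g^5 - 76*g^4 + 99*g^3 + 278*g^2 - 329*g - 56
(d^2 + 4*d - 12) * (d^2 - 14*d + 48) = d^4 - 10*d^3 - 20*d^2 + 360*d - 576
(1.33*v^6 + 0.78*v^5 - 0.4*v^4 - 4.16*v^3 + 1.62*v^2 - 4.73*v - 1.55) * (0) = 0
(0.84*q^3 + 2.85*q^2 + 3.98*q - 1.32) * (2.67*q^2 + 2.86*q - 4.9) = 2.2428*q^5 + 10.0119*q^4 + 14.6616*q^3 - 6.1066*q^2 - 23.2772*q + 6.468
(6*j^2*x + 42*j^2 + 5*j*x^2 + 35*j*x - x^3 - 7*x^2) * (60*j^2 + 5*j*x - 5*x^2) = 360*j^4*x + 2520*j^4 + 330*j^3*x^2 + 2310*j^3*x - 65*j^2*x^3 - 455*j^2*x^2 - 30*j*x^4 - 210*j*x^3 + 5*x^5 + 35*x^4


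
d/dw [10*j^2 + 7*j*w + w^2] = 7*j + 2*w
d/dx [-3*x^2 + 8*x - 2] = 8 - 6*x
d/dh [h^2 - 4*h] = 2*h - 4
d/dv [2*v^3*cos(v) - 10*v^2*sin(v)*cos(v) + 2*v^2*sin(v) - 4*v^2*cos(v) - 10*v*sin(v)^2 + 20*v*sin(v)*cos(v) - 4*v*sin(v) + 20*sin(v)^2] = -2*v^3*sin(v) + 4*v^2*sin(v) + 8*v^2*cos(v) - 10*v^2*cos(2*v) + 4*v*sin(v) - 12*v*cos(v) + 20*sqrt(2)*v*cos(2*v + pi/4) - 4*sin(v) + 30*sin(2*v) + 5*cos(2*v) - 5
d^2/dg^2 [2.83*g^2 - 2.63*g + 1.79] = 5.66000000000000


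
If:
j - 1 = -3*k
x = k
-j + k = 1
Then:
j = -1/2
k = 1/2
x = 1/2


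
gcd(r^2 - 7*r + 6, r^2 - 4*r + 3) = r - 1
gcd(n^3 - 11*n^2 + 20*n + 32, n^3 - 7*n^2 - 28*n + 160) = n^2 - 12*n + 32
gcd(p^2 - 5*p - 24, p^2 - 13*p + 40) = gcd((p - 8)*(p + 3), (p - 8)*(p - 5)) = p - 8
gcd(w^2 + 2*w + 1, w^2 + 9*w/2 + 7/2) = w + 1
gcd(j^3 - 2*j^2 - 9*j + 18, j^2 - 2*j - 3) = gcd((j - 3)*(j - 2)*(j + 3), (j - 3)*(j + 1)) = j - 3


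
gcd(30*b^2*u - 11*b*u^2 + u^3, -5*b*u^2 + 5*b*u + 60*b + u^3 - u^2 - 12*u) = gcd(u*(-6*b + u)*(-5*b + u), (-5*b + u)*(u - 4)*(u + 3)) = -5*b + u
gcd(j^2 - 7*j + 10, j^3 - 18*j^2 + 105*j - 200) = j - 5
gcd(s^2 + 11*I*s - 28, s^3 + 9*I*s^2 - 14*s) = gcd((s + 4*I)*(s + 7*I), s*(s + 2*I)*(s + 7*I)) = s + 7*I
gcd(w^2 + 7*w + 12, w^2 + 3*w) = w + 3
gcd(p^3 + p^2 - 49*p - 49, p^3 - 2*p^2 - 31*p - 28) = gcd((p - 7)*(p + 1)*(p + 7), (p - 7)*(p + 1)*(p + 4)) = p^2 - 6*p - 7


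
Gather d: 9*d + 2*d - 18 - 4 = 11*d - 22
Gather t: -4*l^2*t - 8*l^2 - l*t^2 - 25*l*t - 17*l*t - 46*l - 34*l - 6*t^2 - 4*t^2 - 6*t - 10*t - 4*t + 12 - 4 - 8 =-8*l^2 - 80*l + t^2*(-l - 10) + t*(-4*l^2 - 42*l - 20)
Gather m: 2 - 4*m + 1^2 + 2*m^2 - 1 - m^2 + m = m^2 - 3*m + 2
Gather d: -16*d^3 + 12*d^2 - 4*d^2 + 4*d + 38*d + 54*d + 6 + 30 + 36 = -16*d^3 + 8*d^2 + 96*d + 72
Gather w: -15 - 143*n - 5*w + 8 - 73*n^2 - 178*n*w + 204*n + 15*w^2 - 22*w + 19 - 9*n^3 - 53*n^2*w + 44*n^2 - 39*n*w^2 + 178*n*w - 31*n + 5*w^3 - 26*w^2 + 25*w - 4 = -9*n^3 - 29*n^2 + 30*n + 5*w^3 + w^2*(-39*n - 11) + w*(-53*n^2 - 2) + 8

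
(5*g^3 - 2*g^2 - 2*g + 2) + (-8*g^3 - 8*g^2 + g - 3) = -3*g^3 - 10*g^2 - g - 1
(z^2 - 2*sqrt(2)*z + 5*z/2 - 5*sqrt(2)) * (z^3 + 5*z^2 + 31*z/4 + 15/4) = z^5 - 2*sqrt(2)*z^4 + 15*z^4/2 - 15*sqrt(2)*z^3 + 81*z^3/4 - 81*sqrt(2)*z^2/2 + 185*z^2/8 - 185*sqrt(2)*z/4 + 75*z/8 - 75*sqrt(2)/4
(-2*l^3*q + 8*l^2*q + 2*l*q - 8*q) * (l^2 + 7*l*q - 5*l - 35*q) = -2*l^5*q - 14*l^4*q^2 + 18*l^4*q + 126*l^3*q^2 - 38*l^3*q - 266*l^2*q^2 - 18*l^2*q - 126*l*q^2 + 40*l*q + 280*q^2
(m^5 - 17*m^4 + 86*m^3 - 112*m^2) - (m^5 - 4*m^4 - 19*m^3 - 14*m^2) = -13*m^4 + 105*m^3 - 98*m^2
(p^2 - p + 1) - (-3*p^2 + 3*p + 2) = 4*p^2 - 4*p - 1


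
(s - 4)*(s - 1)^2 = s^3 - 6*s^2 + 9*s - 4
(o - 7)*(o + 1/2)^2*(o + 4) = o^4 - 2*o^3 - 123*o^2/4 - 115*o/4 - 7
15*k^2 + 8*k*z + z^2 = (3*k + z)*(5*k + z)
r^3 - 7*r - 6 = (r - 3)*(r + 1)*(r + 2)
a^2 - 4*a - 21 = (a - 7)*(a + 3)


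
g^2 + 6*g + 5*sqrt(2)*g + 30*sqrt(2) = (g + 6)*(g + 5*sqrt(2))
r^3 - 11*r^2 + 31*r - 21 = (r - 7)*(r - 3)*(r - 1)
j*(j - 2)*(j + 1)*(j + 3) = j^4 + 2*j^3 - 5*j^2 - 6*j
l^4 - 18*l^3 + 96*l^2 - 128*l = l*(l - 8)^2*(l - 2)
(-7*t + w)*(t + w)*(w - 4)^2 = -7*t^2*w^2 + 56*t^2*w - 112*t^2 - 6*t*w^3 + 48*t*w^2 - 96*t*w + w^4 - 8*w^3 + 16*w^2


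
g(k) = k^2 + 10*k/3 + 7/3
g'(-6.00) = -8.67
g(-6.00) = 18.33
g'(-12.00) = -20.67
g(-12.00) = 106.33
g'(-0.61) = 2.11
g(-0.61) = 0.67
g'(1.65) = 6.63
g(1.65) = 10.56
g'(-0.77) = 1.79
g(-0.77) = 0.36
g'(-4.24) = -5.15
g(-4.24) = 6.18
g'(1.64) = 6.61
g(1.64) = 10.49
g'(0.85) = 5.03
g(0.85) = 5.89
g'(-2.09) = -0.85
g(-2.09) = -0.27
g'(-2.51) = -1.69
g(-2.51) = 0.27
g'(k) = 2*k + 10/3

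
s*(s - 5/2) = s^2 - 5*s/2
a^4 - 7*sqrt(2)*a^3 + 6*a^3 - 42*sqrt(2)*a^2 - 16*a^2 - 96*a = a*(a + 6)*(a - 8*sqrt(2))*(a + sqrt(2))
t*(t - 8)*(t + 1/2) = t^3 - 15*t^2/2 - 4*t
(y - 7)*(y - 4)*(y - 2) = y^3 - 13*y^2 + 50*y - 56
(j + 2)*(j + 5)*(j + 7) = j^3 + 14*j^2 + 59*j + 70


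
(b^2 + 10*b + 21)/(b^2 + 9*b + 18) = (b + 7)/(b + 6)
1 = 1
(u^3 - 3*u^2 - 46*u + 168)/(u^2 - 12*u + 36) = (u^2 + 3*u - 28)/(u - 6)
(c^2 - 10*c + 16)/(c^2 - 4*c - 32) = (c - 2)/(c + 4)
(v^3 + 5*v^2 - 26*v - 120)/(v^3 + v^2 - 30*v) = (v + 4)/v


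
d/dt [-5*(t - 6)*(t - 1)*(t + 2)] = -15*t^2 + 50*t + 40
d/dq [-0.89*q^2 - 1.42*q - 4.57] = -1.78*q - 1.42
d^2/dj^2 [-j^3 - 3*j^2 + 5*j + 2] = -6*j - 6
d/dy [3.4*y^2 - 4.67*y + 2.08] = 6.8*y - 4.67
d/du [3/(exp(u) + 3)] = -3*exp(u)/(exp(u) + 3)^2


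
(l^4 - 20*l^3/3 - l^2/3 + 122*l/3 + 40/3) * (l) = l^5 - 20*l^4/3 - l^3/3 + 122*l^2/3 + 40*l/3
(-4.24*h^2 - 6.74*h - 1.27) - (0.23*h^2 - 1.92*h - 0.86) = -4.47*h^2 - 4.82*h - 0.41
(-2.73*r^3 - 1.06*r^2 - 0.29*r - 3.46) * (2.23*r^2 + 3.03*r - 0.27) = -6.0879*r^5 - 10.6357*r^4 - 3.1214*r^3 - 8.3083*r^2 - 10.4055*r + 0.9342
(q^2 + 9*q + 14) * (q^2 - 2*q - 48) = q^4 + 7*q^3 - 52*q^2 - 460*q - 672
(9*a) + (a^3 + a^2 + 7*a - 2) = a^3 + a^2 + 16*a - 2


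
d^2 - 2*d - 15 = (d - 5)*(d + 3)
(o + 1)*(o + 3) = o^2 + 4*o + 3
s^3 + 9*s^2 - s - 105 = (s - 3)*(s + 5)*(s + 7)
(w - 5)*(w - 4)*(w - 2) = w^3 - 11*w^2 + 38*w - 40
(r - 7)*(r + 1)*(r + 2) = r^3 - 4*r^2 - 19*r - 14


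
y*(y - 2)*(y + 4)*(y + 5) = y^4 + 7*y^3 + 2*y^2 - 40*y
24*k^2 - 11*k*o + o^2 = (-8*k + o)*(-3*k + o)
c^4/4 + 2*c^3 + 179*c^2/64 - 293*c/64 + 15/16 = (c/4 + 1)*(c - 3/4)*(c - 1/4)*(c + 5)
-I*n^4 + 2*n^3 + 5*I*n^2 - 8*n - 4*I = (n - 2)*(n + 2)*(n + I)*(-I*n + 1)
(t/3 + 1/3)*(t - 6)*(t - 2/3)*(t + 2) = t^4/3 - 11*t^3/9 - 14*t^2/3 - 4*t/9 + 8/3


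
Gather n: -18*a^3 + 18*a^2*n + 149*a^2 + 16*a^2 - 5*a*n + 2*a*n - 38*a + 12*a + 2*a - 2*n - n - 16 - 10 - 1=-18*a^3 + 165*a^2 - 24*a + n*(18*a^2 - 3*a - 3) - 27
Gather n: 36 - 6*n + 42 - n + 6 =84 - 7*n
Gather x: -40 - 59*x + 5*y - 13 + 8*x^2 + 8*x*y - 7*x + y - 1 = 8*x^2 + x*(8*y - 66) + 6*y - 54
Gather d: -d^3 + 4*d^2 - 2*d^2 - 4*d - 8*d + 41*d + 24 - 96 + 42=-d^3 + 2*d^2 + 29*d - 30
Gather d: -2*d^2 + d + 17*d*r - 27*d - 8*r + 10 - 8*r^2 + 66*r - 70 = -2*d^2 + d*(17*r - 26) - 8*r^2 + 58*r - 60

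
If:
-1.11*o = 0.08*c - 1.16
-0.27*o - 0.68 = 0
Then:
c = 49.44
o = -2.52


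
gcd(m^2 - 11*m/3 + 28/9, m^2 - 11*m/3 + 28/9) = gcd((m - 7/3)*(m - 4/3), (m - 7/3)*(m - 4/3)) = m^2 - 11*m/3 + 28/9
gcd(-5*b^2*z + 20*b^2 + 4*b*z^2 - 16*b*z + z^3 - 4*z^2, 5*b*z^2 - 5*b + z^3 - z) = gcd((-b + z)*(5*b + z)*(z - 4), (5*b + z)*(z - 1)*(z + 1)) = 5*b + z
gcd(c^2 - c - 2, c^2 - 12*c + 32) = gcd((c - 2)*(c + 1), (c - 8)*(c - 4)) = 1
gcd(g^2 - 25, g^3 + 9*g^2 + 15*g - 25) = g + 5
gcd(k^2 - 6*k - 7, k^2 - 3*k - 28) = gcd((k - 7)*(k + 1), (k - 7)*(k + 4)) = k - 7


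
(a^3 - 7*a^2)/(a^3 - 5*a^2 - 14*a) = a/(a + 2)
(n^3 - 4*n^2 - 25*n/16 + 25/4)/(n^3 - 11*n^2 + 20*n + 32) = (n^2 - 25/16)/(n^2 - 7*n - 8)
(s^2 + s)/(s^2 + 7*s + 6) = s/(s + 6)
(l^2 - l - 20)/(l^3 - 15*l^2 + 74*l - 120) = (l + 4)/(l^2 - 10*l + 24)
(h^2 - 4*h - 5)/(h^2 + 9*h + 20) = (h^2 - 4*h - 5)/(h^2 + 9*h + 20)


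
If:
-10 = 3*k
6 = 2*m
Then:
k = -10/3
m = 3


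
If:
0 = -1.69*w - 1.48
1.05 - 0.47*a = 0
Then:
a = 2.23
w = -0.88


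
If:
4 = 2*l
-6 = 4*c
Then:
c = -3/2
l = 2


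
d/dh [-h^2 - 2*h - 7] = -2*h - 2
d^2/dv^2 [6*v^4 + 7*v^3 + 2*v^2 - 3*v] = 72*v^2 + 42*v + 4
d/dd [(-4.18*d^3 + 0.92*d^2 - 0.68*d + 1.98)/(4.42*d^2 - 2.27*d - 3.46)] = (-18.4756*d^4 + 18.9772*d^3 + 44.3056*d^2 - 23.8696*d + 6.8474)/(19.5364*d^4 - 20.0668*d^3 - 25.4335*d^2 + 15.7084*d + 11.9716)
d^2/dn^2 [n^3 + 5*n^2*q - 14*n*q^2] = 6*n + 10*q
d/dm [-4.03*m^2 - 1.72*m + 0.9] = -8.06*m - 1.72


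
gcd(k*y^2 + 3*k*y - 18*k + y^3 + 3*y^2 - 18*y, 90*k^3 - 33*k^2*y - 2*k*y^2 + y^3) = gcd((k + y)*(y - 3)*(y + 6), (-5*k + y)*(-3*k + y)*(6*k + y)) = 1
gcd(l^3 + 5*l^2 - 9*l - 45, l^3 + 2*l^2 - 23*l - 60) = l + 3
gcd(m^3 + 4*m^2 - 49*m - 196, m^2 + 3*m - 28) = m + 7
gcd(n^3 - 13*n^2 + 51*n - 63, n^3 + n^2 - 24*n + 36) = n - 3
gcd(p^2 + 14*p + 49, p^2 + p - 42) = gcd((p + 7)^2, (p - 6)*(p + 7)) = p + 7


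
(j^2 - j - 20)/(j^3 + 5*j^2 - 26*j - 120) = 1/(j + 6)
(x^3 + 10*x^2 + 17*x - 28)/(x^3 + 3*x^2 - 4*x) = (x + 7)/x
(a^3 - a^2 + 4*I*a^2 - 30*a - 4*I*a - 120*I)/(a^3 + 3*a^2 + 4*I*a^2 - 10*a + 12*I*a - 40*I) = (a - 6)/(a - 2)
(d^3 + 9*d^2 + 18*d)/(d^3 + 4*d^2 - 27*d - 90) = d/(d - 5)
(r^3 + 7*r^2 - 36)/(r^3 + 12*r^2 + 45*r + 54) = (r - 2)/(r + 3)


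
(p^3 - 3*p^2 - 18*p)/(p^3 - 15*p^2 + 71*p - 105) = p*(p^2 - 3*p - 18)/(p^3 - 15*p^2 + 71*p - 105)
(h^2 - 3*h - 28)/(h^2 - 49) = (h + 4)/(h + 7)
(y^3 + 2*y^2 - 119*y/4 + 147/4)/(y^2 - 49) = (y^2 - 5*y + 21/4)/(y - 7)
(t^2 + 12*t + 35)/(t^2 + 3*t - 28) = (t + 5)/(t - 4)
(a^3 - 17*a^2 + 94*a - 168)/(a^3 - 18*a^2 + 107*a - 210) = (a - 4)/(a - 5)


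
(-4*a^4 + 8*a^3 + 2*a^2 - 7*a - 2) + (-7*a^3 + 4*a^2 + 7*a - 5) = -4*a^4 + a^3 + 6*a^2 - 7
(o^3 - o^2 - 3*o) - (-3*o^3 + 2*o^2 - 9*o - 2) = 4*o^3 - 3*o^2 + 6*o + 2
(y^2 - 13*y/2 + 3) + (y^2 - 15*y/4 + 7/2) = 2*y^2 - 41*y/4 + 13/2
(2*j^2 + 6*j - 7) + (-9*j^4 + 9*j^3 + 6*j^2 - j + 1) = -9*j^4 + 9*j^3 + 8*j^2 + 5*j - 6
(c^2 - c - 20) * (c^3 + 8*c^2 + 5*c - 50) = c^5 + 7*c^4 - 23*c^3 - 215*c^2 - 50*c + 1000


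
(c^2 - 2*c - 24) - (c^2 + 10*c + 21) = -12*c - 45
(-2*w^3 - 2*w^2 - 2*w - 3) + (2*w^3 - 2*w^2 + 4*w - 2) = -4*w^2 + 2*w - 5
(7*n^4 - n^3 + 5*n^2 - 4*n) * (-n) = -7*n^5 + n^4 - 5*n^3 + 4*n^2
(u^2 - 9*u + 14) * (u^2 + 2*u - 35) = u^4 - 7*u^3 - 39*u^2 + 343*u - 490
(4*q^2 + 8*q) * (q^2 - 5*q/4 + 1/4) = 4*q^4 + 3*q^3 - 9*q^2 + 2*q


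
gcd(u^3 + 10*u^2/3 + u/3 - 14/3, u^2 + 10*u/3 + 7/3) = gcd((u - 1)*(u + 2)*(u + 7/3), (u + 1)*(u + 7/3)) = u + 7/3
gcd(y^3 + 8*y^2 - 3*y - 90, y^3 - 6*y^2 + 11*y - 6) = y - 3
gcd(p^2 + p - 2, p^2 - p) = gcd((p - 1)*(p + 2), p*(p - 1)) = p - 1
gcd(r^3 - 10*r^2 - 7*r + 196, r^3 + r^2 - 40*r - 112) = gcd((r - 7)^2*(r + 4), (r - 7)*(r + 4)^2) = r^2 - 3*r - 28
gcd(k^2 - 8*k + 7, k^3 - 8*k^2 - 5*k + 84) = k - 7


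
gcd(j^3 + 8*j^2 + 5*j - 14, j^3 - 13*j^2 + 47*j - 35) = j - 1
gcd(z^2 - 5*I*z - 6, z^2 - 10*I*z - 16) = z - 2*I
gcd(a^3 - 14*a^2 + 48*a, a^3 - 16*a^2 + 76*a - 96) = a^2 - 14*a + 48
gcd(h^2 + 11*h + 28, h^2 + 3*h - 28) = h + 7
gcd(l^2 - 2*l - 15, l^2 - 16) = 1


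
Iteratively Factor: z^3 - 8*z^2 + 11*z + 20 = (z - 5)*(z^2 - 3*z - 4) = (z - 5)*(z + 1)*(z - 4)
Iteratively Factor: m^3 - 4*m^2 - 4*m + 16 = (m + 2)*(m^2 - 6*m + 8) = (m - 2)*(m + 2)*(m - 4)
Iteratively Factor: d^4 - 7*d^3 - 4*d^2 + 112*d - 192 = (d - 4)*(d^3 - 3*d^2 - 16*d + 48) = (d - 4)*(d + 4)*(d^2 - 7*d + 12) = (d - 4)*(d - 3)*(d + 4)*(d - 4)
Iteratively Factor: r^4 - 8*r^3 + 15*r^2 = (r)*(r^3 - 8*r^2 + 15*r) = r*(r - 5)*(r^2 - 3*r) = r^2*(r - 5)*(r - 3)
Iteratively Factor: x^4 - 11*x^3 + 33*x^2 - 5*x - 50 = (x - 5)*(x^3 - 6*x^2 + 3*x + 10) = (x - 5)*(x - 2)*(x^2 - 4*x - 5) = (x - 5)*(x - 2)*(x + 1)*(x - 5)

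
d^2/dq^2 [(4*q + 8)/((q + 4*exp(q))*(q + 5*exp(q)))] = 4*(2*(q + 2)*(q + 4*exp(q))^2*(5*exp(q) + 1)^2 + 2*(q + 2)*(q + 4*exp(q))*(q + 5*exp(q))*(4*exp(q) + 1)*(5*exp(q) + 1) + 2*(q + 2)*(q + 5*exp(q))^2*(4*exp(q) + 1)^2 - (q + 4*exp(q))^2*(q + 5*exp(q))*(5*(q + 2)*exp(q) + 10*exp(q) + 2) - 2*(q + 4*exp(q))*(q + 5*exp(q))^2*(2*(q + 2)*exp(q) + 4*exp(q) + 1))/((q + 4*exp(q))^3*(q + 5*exp(q))^3)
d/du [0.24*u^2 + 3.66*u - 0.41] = 0.48*u + 3.66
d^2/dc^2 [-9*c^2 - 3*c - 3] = -18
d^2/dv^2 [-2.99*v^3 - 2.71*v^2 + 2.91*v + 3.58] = -17.94*v - 5.42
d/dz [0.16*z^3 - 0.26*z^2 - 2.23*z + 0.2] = 0.48*z^2 - 0.52*z - 2.23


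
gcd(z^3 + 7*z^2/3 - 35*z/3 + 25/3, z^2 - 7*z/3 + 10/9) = z - 5/3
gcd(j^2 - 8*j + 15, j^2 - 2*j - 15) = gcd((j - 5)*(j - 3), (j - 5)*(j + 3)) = j - 5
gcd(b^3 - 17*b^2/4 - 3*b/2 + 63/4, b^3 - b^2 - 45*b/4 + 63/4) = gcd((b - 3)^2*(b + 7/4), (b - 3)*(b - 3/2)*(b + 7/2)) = b - 3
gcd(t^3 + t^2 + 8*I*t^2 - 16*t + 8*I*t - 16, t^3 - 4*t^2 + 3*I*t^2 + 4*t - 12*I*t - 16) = t + 4*I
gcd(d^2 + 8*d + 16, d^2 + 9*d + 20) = d + 4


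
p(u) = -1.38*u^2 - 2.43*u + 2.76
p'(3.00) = -10.71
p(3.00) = -16.95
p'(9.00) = -27.27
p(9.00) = -130.89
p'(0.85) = -4.78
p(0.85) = -0.30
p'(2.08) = -8.17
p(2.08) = -8.26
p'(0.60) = -4.09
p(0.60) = 0.81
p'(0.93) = -5.00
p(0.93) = -0.69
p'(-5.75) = 13.44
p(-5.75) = -28.89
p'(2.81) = -10.19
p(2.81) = -14.96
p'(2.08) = -8.17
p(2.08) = -8.26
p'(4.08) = -13.69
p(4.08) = -30.13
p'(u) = -2.76*u - 2.43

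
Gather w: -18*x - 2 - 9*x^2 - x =-9*x^2 - 19*x - 2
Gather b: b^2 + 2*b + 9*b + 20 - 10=b^2 + 11*b + 10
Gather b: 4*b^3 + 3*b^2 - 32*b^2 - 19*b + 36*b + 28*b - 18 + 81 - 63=4*b^3 - 29*b^2 + 45*b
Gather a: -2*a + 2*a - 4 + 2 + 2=0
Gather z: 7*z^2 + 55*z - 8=7*z^2 + 55*z - 8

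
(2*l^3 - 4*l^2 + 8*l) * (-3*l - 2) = -6*l^4 + 8*l^3 - 16*l^2 - 16*l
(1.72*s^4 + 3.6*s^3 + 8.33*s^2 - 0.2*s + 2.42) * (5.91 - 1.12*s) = -1.9264*s^5 + 6.1332*s^4 + 11.9464*s^3 + 49.4543*s^2 - 3.8924*s + 14.3022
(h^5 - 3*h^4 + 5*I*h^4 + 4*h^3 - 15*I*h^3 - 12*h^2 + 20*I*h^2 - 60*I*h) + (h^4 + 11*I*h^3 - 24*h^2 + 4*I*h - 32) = h^5 - 2*h^4 + 5*I*h^4 + 4*h^3 - 4*I*h^3 - 36*h^2 + 20*I*h^2 - 56*I*h - 32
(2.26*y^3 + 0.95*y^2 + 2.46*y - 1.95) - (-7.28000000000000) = 2.26*y^3 + 0.95*y^2 + 2.46*y + 5.33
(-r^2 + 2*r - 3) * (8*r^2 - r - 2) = -8*r^4 + 17*r^3 - 24*r^2 - r + 6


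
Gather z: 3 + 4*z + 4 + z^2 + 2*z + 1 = z^2 + 6*z + 8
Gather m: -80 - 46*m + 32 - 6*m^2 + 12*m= -6*m^2 - 34*m - 48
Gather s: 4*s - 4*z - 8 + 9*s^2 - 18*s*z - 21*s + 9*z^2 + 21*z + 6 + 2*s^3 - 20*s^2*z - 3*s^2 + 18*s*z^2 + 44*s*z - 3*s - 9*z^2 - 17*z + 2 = 2*s^3 + s^2*(6 - 20*z) + s*(18*z^2 + 26*z - 20)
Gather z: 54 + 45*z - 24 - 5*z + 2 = 40*z + 32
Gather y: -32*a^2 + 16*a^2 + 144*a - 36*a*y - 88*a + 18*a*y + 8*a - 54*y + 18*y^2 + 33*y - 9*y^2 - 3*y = -16*a^2 + 64*a + 9*y^2 + y*(-18*a - 24)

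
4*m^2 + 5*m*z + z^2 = (m + z)*(4*m + z)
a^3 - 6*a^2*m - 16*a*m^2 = a*(a - 8*m)*(a + 2*m)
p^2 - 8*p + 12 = (p - 6)*(p - 2)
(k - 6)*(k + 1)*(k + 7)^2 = k^4 + 9*k^3 - 27*k^2 - 329*k - 294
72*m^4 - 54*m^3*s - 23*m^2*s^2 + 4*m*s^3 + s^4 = (-4*m + s)*(-m + s)*(3*m + s)*(6*m + s)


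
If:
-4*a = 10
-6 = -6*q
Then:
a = -5/2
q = 1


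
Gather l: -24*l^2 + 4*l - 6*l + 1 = -24*l^2 - 2*l + 1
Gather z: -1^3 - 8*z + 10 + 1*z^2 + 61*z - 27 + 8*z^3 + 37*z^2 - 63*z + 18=8*z^3 + 38*z^2 - 10*z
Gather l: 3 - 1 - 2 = 0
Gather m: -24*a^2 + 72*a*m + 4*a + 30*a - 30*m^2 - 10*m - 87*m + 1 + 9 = -24*a^2 + 34*a - 30*m^2 + m*(72*a - 97) + 10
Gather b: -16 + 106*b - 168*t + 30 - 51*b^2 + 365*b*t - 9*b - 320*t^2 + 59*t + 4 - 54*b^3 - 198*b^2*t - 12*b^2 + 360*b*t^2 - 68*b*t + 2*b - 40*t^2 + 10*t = -54*b^3 + b^2*(-198*t - 63) + b*(360*t^2 + 297*t + 99) - 360*t^2 - 99*t + 18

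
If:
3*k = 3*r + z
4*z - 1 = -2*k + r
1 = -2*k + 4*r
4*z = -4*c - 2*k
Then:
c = -23/60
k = 17/30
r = 8/15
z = 1/10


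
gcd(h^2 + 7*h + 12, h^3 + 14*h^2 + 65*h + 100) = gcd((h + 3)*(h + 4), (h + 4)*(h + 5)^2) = h + 4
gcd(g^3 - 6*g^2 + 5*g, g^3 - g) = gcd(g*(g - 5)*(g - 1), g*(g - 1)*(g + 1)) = g^2 - g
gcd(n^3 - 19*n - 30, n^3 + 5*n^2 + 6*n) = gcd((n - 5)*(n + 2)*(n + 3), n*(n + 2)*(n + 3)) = n^2 + 5*n + 6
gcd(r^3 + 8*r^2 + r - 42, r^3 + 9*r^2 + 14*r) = r + 7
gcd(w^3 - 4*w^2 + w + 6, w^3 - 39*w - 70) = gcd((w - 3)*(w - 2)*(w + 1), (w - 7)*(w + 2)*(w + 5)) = 1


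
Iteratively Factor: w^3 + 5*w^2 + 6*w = (w)*(w^2 + 5*w + 6) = w*(w + 2)*(w + 3)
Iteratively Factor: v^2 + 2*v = (v + 2)*(v)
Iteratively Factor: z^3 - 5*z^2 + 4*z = (z - 1)*(z^2 - 4*z) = z*(z - 1)*(z - 4)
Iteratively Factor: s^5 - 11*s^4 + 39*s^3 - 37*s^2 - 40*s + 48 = (s - 4)*(s^4 - 7*s^3 + 11*s^2 + 7*s - 12) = (s - 4)*(s - 1)*(s^3 - 6*s^2 + 5*s + 12) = (s - 4)^2*(s - 1)*(s^2 - 2*s - 3) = (s - 4)^2*(s - 1)*(s + 1)*(s - 3)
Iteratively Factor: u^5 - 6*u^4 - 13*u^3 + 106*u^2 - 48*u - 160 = (u + 4)*(u^4 - 10*u^3 + 27*u^2 - 2*u - 40) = (u + 1)*(u + 4)*(u^3 - 11*u^2 + 38*u - 40) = (u - 2)*(u + 1)*(u + 4)*(u^2 - 9*u + 20) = (u - 4)*(u - 2)*(u + 1)*(u + 4)*(u - 5)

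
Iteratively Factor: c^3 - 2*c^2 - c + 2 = (c - 2)*(c^2 - 1) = (c - 2)*(c + 1)*(c - 1)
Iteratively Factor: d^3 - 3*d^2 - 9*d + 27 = (d + 3)*(d^2 - 6*d + 9) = (d - 3)*(d + 3)*(d - 3)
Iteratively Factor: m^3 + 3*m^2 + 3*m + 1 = (m + 1)*(m^2 + 2*m + 1) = (m + 1)^2*(m + 1)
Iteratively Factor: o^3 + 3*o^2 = (o + 3)*(o^2) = o*(o + 3)*(o)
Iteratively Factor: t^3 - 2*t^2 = (t - 2)*(t^2) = t*(t - 2)*(t)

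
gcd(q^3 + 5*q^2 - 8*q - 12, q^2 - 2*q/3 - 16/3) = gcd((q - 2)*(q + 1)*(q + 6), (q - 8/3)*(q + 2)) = 1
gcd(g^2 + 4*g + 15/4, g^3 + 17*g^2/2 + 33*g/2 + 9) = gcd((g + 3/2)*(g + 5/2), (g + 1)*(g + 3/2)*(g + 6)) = g + 3/2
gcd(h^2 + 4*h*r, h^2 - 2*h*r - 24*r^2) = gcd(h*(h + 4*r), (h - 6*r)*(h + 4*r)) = h + 4*r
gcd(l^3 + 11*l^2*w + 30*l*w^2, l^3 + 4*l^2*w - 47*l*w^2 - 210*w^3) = l^2 + 11*l*w + 30*w^2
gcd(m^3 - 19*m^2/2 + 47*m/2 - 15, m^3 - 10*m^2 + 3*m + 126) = m - 6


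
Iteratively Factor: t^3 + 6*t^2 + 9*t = (t + 3)*(t^2 + 3*t) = t*(t + 3)*(t + 3)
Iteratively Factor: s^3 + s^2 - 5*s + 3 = (s - 1)*(s^2 + 2*s - 3) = (s - 1)^2*(s + 3)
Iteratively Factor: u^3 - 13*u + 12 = (u - 3)*(u^2 + 3*u - 4) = (u - 3)*(u + 4)*(u - 1)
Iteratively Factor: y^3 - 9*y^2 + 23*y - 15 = (y - 3)*(y^2 - 6*y + 5) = (y - 3)*(y - 1)*(y - 5)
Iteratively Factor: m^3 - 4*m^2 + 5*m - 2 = (m - 1)*(m^2 - 3*m + 2) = (m - 1)^2*(m - 2)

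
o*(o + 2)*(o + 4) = o^3 + 6*o^2 + 8*o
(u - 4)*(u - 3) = u^2 - 7*u + 12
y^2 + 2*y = y*(y + 2)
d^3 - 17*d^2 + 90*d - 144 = (d - 8)*(d - 6)*(d - 3)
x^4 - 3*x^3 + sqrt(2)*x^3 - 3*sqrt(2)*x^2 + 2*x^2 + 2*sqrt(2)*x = x*(x - 2)*(x - 1)*(x + sqrt(2))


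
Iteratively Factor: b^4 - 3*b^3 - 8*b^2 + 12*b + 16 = (b - 4)*(b^3 + b^2 - 4*b - 4) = (b - 4)*(b - 2)*(b^2 + 3*b + 2) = (b - 4)*(b - 2)*(b + 2)*(b + 1)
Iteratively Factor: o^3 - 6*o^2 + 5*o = (o - 1)*(o^2 - 5*o) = o*(o - 1)*(o - 5)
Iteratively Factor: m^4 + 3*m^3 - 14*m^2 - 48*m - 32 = (m + 1)*(m^3 + 2*m^2 - 16*m - 32) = (m + 1)*(m + 2)*(m^2 - 16) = (m - 4)*(m + 1)*(m + 2)*(m + 4)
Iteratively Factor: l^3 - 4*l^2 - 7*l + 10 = (l - 5)*(l^2 + l - 2) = (l - 5)*(l - 1)*(l + 2)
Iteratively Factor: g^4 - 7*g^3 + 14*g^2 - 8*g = (g - 2)*(g^3 - 5*g^2 + 4*g) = (g - 2)*(g - 1)*(g^2 - 4*g) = g*(g - 2)*(g - 1)*(g - 4)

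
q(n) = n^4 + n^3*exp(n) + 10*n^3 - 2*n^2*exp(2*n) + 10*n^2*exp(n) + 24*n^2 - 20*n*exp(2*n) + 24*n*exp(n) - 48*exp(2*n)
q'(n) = n^3*exp(n) + 4*n^3 - 4*n^2*exp(2*n) + 13*n^2*exp(n) + 30*n^2 - 44*n*exp(2*n) + 44*n*exp(n) + 48*n - 116*exp(2*n) + 24*exp(n)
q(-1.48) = 19.93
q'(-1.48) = -25.00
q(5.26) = -7617595.74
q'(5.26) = -16824513.49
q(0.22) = -73.05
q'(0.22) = -140.63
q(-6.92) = 128.62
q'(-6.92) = -221.05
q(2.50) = -14371.63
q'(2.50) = -34069.07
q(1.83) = -2874.32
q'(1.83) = -6983.61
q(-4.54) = -16.21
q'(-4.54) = 26.11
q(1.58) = -1563.87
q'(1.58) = -3810.93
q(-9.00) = 1214.98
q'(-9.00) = -918.01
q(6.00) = -38766361.21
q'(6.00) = -84889145.92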